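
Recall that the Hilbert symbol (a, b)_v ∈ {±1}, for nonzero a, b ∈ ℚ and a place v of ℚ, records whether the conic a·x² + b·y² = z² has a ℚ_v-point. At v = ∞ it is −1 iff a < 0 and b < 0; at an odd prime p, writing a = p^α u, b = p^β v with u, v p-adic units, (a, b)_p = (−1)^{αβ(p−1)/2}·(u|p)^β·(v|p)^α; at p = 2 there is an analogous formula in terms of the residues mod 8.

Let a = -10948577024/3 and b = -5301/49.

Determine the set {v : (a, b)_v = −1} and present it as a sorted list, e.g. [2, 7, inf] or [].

[2, 3, 7, 19, 41, inf]

(a, b) ≡ (-128303637, -589) mod (ℚ^×)²; places V = {2, 3, 7, 11, 19, 23, 31, 41, ∞}.
(a,b)_3: α=-1, u≡1; β=2, v≡2 (mod 3); (1|3)=+1, (2|3)=-1; sign (−1)^0·+1^2·-1^-1 = -1.
(a,b)_31: α=1, u≡9; β=1, v≡6 (mod 31); (9|31)=+1, (6|31)=-1; sign (−1)^1·+1^1·-1^1 = +1.
(a,b)_2: α=8, β=0; u≡3, v≡3 (mod 8); ε(u)ε(v)=1·1, αω(v)=8·1, βω(u)=0·1; sum ≡ 1  ⇒  -1.
(a,b)_∞: sgn(-128303637)=−, sgn(-589)=−, so -1.
(a,b)_19: α=1, u≡5; β=1, v≡4 (mod 19); (5|19)=+1, (4|19)=+1; sign (−1)^1·+1^1·+1^1 = -1.
(a,b)_11: α=1, u≡5; β=0, v≡9 (mod 11); (5|11)=+1, (9|11)=+1; sign (−1)^0·+1^0·+1^1 = +1.
(a,b)_41: α=1, u≡10; β=0, v≡19 (mod 41); (10|41)=+1, (19|41)=-1; sign (−1)^0·+1^0·-1^1 = -1.
(a,b)_7: α=1, u≡6; β=-2, v≡5 (mod 7); (6|7)=-1, (5|7)=-1; sign (−1)^0·-1^-2·-1^1 = -1.
(a,b)_23: α=1, u≡8; β=0, v≡4 (mod 23); (8|23)=+1, (4|23)=+1; sign (−1)^0·+1^0·+1^1 = +1.
(-128303637, -589 / ℚ) ramifies at {2, 3, 7, 19, 41, ∞}: a division algebra.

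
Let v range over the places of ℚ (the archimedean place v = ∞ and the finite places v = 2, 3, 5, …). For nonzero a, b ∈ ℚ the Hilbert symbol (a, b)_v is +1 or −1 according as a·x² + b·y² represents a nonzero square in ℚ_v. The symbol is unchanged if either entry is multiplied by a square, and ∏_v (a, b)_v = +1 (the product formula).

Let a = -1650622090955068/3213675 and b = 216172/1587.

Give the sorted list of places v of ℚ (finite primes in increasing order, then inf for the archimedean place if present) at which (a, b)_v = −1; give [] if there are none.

[19, 41]

Mod squares: a ≡ -179949, b ≡ 561. Check v ∈ {∞, 2, 3, 5, 7, 11, 17, 19, 23, 41}.
v=41: a=41^3·(≡5), b=41^0·(≡12) mod 41; (5|41)=+1, (12|41)=-1; (−1)^{3·0·20}·(+1)^0·(-1)^3 = -1.
v=3: a=3^-5·(≡2), b=3^-1·(≡1) mod 3; (2|3)=-1, (1|3)=+1; (−1)^{-5·-1·1}·(-1)^-1·(+1)^-5 = +1.
v=7: a=7^3·(≡4), b=7^0·(≡1) mod 7; (4|7)=+1, (1|7)=+1; (−1)^{3·0·3}·(+1)^0·(+1)^3 = +1.
v=5: a=5^-2·(≡1), b=5^0·(≡1) mod 5; (1|5)=+1, (1|5)=+1; (−1)^{-2·0·2}·(+1)^0·(+1)^-2 = +1.
v=23: a=23^-2·(≡18), b=23^-2·(≡6) mod 23; (18|23)=+1, (6|23)=+1; (−1)^{-2·-2·11}·(+1)^-2·(+1)^-2 = +1.
v=11: a=11^1·(≡3), b=11^1·(≡2) mod 11; (3|11)=+1, (2|11)=-1; (−1)^{1·1·5}·(+1)^1·(-1)^1 = +1.
v=∞: -179949 < 0 and 561 > 0  ⇒  (a,b)_∞ = +1.
v=19: a=19^1·(≡2), b=19^0·(≡18) mod 19; (2|19)=-1, (18|19)=-1; (−1)^{1·0·9}·(-1)^0·(-1)^1 = -1.
v=2: v_2(a)=2, v_2(b)=2; units ≡ 3, 1 (mod 8); ε·ε+αω+βω = 1·0+2·0+2·1 ≡ 0  ⇒  (a,b)_2 = +1.
v=17: a=17^4·(≡2), b=17^3·(≡13) mod 17; (2|17)=+1, (13|17)=+1; (−1)^{4·3·8}·(+1)^3·(+1)^4 = +1.
(-179949, 561 / ℚ) ramifies at {19, 41}: a division algebra.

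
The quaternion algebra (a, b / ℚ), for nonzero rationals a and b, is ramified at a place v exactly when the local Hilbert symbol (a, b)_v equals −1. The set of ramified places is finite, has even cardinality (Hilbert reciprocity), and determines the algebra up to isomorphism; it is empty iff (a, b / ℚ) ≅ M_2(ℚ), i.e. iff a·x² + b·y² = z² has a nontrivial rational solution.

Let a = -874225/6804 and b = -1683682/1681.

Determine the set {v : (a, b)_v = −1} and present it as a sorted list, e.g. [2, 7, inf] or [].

[3, 7, 13, inf]

Mod squares: a ≡ -21, b ≡ -2002. Check v ∈ {∞, 2, 3, 5, 7, 11, 13, 17, 29, 41}.
v=41: a=41^0·(≡32), b=41^-2·(≡24) mod 41; (32|41)=+1, (24|41)=-1; (−1)^{0·-2·20}·(+1)^-2·(-1)^0 = +1.
v=2: v_2(a)=-2, v_2(b)=1; units ≡ 3, 7 (mod 8); ε·ε+αω+βω = 1·1+-2·0+1·1 ≡ 0  ⇒  (a,b)_2 = +1.
v=5: a=5^2·(≡4), b=5^0·(≡3) mod 5; (4|5)=+1, (3|5)=-1; (−1)^{2·0·2}·(+1)^0·(-1)^2 = +1.
v=11: a=11^2·(≡4), b=11^1·(≡4) mod 11; (4|11)=+1, (4|11)=+1; (−1)^{2·1·5}·(+1)^1·(+1)^2 = +1.
v=13: a=13^0·(≡5), b=13^1·(≡11) mod 13; (5|13)=-1, (11|13)=-1; (−1)^{0·1·6}·(-1)^1·(-1)^0 = -1.
v=17: a=17^2·(≡13), b=17^0·(≡1) mod 17; (13|17)=+1, (1|17)=+1; (−1)^{2·0·8}·(+1)^0·(+1)^2 = +1.
v=∞: -21 < 0 and -2002 < 0  ⇒  (a,b)_∞ = -1.
v=3: a=3^-5·(≡2), b=3^0·(≡2) mod 3; (2|3)=-1, (2|3)=-1; (−1)^{-5·0·1}·(-1)^0·(-1)^-5 = -1.
v=7: a=7^-1·(≡2), b=7^1·(≡1) mod 7; (2|7)=+1, (1|7)=+1; (−1)^{-1·1·3}·(+1)^1·(+1)^-1 = -1.
v=29: a=29^0·(≡15), b=29^2·(≡1) mod 29; (15|29)=-1, (1|29)=+1; (−1)^{0·2·14}·(-1)^2·(+1)^0 = +1.
|Ram(-21, -2002)| = 4, even; anisotropic at {3, 7, 13, ∞}.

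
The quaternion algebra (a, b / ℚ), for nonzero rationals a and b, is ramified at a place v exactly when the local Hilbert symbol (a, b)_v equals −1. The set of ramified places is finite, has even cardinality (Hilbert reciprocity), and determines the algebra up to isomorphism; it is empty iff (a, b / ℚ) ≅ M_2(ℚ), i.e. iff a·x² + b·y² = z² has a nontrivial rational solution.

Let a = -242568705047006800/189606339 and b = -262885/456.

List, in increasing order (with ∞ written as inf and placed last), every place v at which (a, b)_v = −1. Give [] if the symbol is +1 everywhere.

[3, 5, 37, inf]

(a, b) ≡ (-703, -611610) mod (ℚ^×)²; places V = {2, 3, 5, 7, 11, 13, 19, 29, 37, ∞}.
(a,b)_13: α=-2, u≡9; β=0, v≡1 (mod 13); (9|13)=+1, (1|13)=+1; sign (−1)^0·+1^0·+1^-2 = +1.
(a,b)_29: α=2, u≡28; β=1, v≡13 (mod 29); (28|29)=+1, (13|29)=+1; sign (−1)^0·+1^1·+1^2 = +1.
(a,b)_37: α=3, u≡31; β=1, v≡3 (mod 37); (31|37)=-1, (3|37)=+1; sign (−1)^0·-1^1·+1^3 = -1.
(a,b)_∞: sgn(-703)=−, sgn(-611610)=−, so -1.
(a,b)_7: α=6, u≡2; β=2, v≡4 (mod 7); (2|7)=+1, (4|7)=+1; sign (−1)^0·+1^2·+1^6 = +1.
(a,b)_3: α=-10, u≡2; β=-1, v≡1 (mod 3); (2|3)=-1, (1|3)=+1; sign (−1)^0·-1^-1·+1^-10 = -1.
(a,b)_19: α=-1, u≡9; β=-1, v≡15 (mod 19); (9|19)=+1, (15|19)=-1; sign (−1)^1·+1^-1·-1^-1 = +1.
(a,b)_11: α=2, u≡5; β=0, v≡3 (mod 11); (5|11)=+1, (3|11)=+1; sign (−1)^0·+1^0·+1^2 = +1.
(a,b)_2: α=4, β=-3; u≡1, v≡3 (mod 8); ε(u)ε(v)=0·1, αω(v)=4·1, βω(u)=-3·0; sum ≡ 0  ⇒  +1.
(a,b)_5: α=2, u≡2; β=1, v≡3 (mod 5); (2|5)=-1, (3|5)=-1; sign (−1)^0·-1^1·-1^2 = -1.
|Ram(-703, -611610)| = 4, even; anisotropic at {3, 5, 37, ∞}.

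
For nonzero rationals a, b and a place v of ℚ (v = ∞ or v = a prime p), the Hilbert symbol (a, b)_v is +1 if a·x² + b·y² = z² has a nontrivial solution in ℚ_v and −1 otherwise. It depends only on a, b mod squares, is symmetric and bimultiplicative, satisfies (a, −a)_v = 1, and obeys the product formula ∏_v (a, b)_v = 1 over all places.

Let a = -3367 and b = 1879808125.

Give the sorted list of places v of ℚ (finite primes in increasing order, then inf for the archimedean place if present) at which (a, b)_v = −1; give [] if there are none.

[7, 37]

Mod squares: a ≡ -3367, b ≡ 13. Check v ∈ {∞, 2, 5, 7, 13, 37}.
v=13: a=13^1·(≡1), b=13^3·(≡4) mod 13; (1|13)=+1, (4|13)=+1; (−1)^{1·3·6}·(+1)^3·(+1)^1 = +1.
v=7: a=7^1·(≡2), b=7^0·(≡6) mod 7; (2|7)=+1, (6|7)=-1; (−1)^{1·0·3}·(+1)^0·(-1)^1 = -1.
v=2: v_2(a)=0, v_2(b)=0; units ≡ 1, 5 (mod 8); ε·ε+αω+βω = 0·0+0·1+0·0 ≡ 0  ⇒  (a,b)_2 = +1.
v=37: a=37^1·(≡20), b=37^2·(≡18) mod 37; (20|37)=-1, (18|37)=-1; (−1)^{1·2·18}·(-1)^2·(-1)^1 = -1.
v=5: a=5^0·(≡3), b=5^4·(≡3) mod 5; (3|5)=-1, (3|5)=-1; (−1)^{0·4·2}·(-1)^4·(-1)^0 = +1.
v=∞: -3367 < 0 and 13 > 0  ⇒  (a,b)_∞ = +1.
(-3367, 13 / ℚ) ramifies at {7, 37}: a division algebra.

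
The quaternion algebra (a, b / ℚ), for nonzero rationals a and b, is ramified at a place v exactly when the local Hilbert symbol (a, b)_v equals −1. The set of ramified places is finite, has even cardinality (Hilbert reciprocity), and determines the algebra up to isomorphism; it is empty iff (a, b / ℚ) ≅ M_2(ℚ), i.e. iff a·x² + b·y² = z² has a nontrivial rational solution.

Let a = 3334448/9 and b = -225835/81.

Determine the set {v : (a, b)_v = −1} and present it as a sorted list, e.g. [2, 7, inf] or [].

[5, 17, 41, 47]

(a, b) ≡ (208403, -235) mod (ℚ^×)²; places V = {2, 3, 5, 13, 17, 23, 31, 41, 47, ∞}.
(a,b)_41: α=1, u≡21; β=0, v≡7 (mod 41); (21|41)=+1, (7|41)=-1; sign (−1)^0·+1^0·-1^1 = -1.
(a,b)_13: α=1, u≡5; β=0, v≡9 (mod 13); (5|13)=-1, (9|13)=+1; sign (−1)^0·-1^0·+1^1 = +1.
(a,b)_17: α=1, u≡13; β=0, v≡6 (mod 17); (13|17)=+1, (6|17)=-1; sign (−1)^0·+1^0·-1^1 = -1.
(a,b)_5: α=0, u≡2; β=1, v≡3 (mod 5); (2|5)=-1, (3|5)=-1; sign (−1)^0·-1^1·-1^0 = -1.
(a,b)_2: α=4, β=0; u≡3, v≡5 (mod 8); ε(u)ε(v)=1·0, αω(v)=4·1, βω(u)=0·1; sum ≡ 0  ⇒  +1.
(a,b)_∞: sgn(208403)=+, sgn(-235)=−, so +1.
(a,b)_3: α=-2, u≡2; β=-4, v≡2 (mod 3); (2|3)=-1, (2|3)=-1; sign (−1)^0·-1^-4·-1^-2 = +1.
(a,b)_31: α=0, u≡27; β=2, v≡17 (mod 31); (27|31)=-1, (17|31)=-1; sign (−1)^0·-1^2·-1^0 = +1.
(a,b)_23: α=1, u≡11; β=0, v≡4 (mod 23); (11|23)=-1, (4|23)=+1; sign (−1)^0·-1^0·+1^1 = +1.
(a,b)_47: α=0, u≡35; β=1, v≡37 (mod 47); (35|47)=-1, (37|47)=+1; sign (−1)^0·-1^1·+1^0 = -1.
Ram(208403, -235) = {5, 17, 41, 47}; no ℚ_5-point on the conic.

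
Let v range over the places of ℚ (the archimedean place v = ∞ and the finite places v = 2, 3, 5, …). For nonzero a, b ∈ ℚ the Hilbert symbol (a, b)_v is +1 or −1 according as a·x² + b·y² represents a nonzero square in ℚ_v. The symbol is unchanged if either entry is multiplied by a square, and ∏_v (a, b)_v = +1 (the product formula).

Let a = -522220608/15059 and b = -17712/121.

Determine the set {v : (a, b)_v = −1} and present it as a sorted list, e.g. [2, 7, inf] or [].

Mod squares: a ≡ -123123, b ≡ -123. Check v ∈ {∞, 2, 3, 7, 11, 13, 37, 41}.
v=∞: -123123 < 0 and -123 < 0  ⇒  (a,b)_∞ = -1.
v=37: a=37^-2·(≡32), b=37^0·(≡27) mod 37; (32|37)=-1, (27|37)=+1; (−1)^{-2·0·18}·(-1)^0·(+1)^-2 = +1.
v=3: a=3^7·(≡2), b=3^3·(≡1) mod 3; (2|3)=-1, (1|3)=+1; (−1)^{7·3·1}·(-1)^3·(+1)^7 = +1.
v=13: a=13^1·(≡11), b=13^0·(≡5) mod 13; (11|13)=-1, (5|13)=-1; (−1)^{1·0·6}·(-1)^0·(-1)^1 = -1.
v=41: a=41^1·(≡25), b=41^1·(≡11) mod 41; (25|41)=+1, (11|41)=-1; (−1)^{1·1·20}·(+1)^1·(-1)^1 = -1.
v=7: a=7^1·(≡2), b=7^0·(≡6) mod 7; (2|7)=+1, (6|7)=-1; (−1)^{1·0·3}·(+1)^0·(-1)^1 = -1.
v=2: v_2(a)=6, v_2(b)=4; units ≡ 5, 5 (mod 8); ε·ε+αω+βω = 0·0+6·1+4·1 ≡ 0  ⇒  (a,b)_2 = +1.
v=11: a=11^-1·(≡5), b=11^-2·(≡9) mod 11; (5|11)=+1, (9|11)=+1; (−1)^{-1·-2·5}·(+1)^-2·(+1)^-1 = +1.
|Ram(-123123, -123)| = 4, even; anisotropic at {7, 13, 41, ∞}.

[7, 13, 41, inf]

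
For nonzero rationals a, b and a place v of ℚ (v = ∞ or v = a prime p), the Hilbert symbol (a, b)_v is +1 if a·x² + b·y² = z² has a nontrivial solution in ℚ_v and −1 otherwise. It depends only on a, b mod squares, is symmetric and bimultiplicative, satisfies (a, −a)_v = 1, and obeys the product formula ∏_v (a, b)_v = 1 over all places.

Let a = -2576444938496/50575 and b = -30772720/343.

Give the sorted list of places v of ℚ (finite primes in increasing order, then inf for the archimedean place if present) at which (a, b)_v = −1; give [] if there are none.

Mod squares: a ≡ -39767, b ≡ -385. Check v ∈ {∞, 2, 5, 7, 11, 13, 17, 19, 23}.
v=23: a=23^1·(≡11), b=23^0·(≡4) mod 23; (11|23)=-1, (4|23)=+1; (−1)^{1·0·11}·(-1)^0·(+1)^1 = +1.
v=2: v_2(a)=8, v_2(b)=4; units ≡ 1, 7 (mod 8); ε·ε+αω+βω = 0·1+8·0+4·0 ≡ 0  ⇒  (a,b)_2 = +1.
v=13: a=13^1·(≡4), b=13^0·(≡7) mod 13; (4|13)=+1, (7|13)=-1; (−1)^{1·0·6}·(+1)^0·(-1)^1 = -1.
v=11: a=11^6·(≡5), b=11^3·(≡1) mod 11; (5|11)=+1, (1|11)=+1; (−1)^{6·3·5}·(+1)^3·(+1)^6 = +1.
v=7: a=7^-1·(≡5), b=7^-3·(≡1) mod 7; (5|7)=-1, (1|7)=+1; (−1)^{-1·-3·3}·(-1)^-3·(+1)^-1 = +1.
v=19: a=19^1·(≡4), b=19^0·(≡3) mod 19; (4|19)=+1, (3|19)=-1; (−1)^{1·0·9}·(+1)^0·(-1)^1 = -1.
v=17: a=17^-2·(≡2), b=17^2·(≡14) mod 17; (2|17)=+1, (14|17)=-1; (−1)^{-2·2·8}·(+1)^2·(-1)^-2 = +1.
v=∞: -39767 < 0 and -385 < 0  ⇒  (a,b)_∞ = -1.
v=5: a=5^-2·(≡3), b=5^1·(≡2) mod 5; (3|5)=-1, (2|5)=-1; (−1)^{-2·1·2}·(-1)^1·(-1)^-2 = -1.
(-39767, -385 / ℚ) ramifies at {5, 13, 19, ∞}: a division algebra.

[5, 13, 19, inf]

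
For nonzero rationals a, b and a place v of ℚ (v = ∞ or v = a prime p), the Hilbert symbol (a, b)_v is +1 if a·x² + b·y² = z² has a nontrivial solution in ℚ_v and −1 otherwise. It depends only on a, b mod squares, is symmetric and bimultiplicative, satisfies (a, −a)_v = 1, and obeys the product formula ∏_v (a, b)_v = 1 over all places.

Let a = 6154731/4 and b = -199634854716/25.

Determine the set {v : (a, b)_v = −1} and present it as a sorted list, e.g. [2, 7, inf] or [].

[11, 17]

Mod squares: a ≡ 683859, b ≡ -759. Check v ∈ {∞, 2, 3, 5, 11, 17, 23, 53}.
v=53: a=53^1·(≡1), b=53^2·(≡42) mod 53; (1|53)=+1, (42|53)=+1; (−1)^{1·2·26}·(+1)^2·(+1)^1 = +1.
v=∞: 683859 > 0 and -759 < 0  ⇒  (a,b)_∞ = +1.
v=5: a=5^0·(≡4), b=5^-2·(≡4) mod 5; (4|5)=+1, (4|5)=+1; (−1)^{0·-2·2}·(+1)^-2·(+1)^0 = +1.
v=17: a=17^1·(≡7), b=17^2·(≡3) mod 17; (7|17)=-1, (3|17)=-1; (−1)^{1·2·8}·(-1)^2·(-1)^1 = -1.
v=23: a=23^1·(≡21), b=23^1·(≡1) mod 23; (21|23)=-1, (1|23)=+1; (−1)^{1·1·11}·(-1)^1·(+1)^1 = +1.
v=3: a=3^3·(≡1), b=3^5·(≡2) mod 3; (1|3)=+1, (2|3)=-1; (−1)^{3·5·1}·(+1)^5·(-1)^3 = +1.
v=2: v_2(a)=-2, v_2(b)=2; units ≡ 3, 1 (mod 8); ε·ε+αω+βω = 1·0+-2·0+2·1 ≡ 0  ⇒  (a,b)_2 = +1.
v=11: a=11^1·(≡7), b=11^1·(≡6) mod 11; (7|11)=-1, (6|11)=-1; (−1)^{1·1·5}·(-1)^1·(-1)^1 = -1.
|Ram(683859, -759)| = 2, even; anisotropic at {11, 17}.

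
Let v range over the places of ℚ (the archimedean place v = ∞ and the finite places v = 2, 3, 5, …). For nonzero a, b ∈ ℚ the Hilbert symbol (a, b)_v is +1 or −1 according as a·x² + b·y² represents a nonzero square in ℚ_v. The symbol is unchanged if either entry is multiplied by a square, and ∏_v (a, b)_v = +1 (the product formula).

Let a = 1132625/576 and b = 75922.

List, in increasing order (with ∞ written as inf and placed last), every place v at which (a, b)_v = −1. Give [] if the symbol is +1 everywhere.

[5, 11, 13, 17]

(a, b) ≡ (45305, 75922) mod (ℚ^×)²; places V = {2, 3, 5, 7, 11, 13, 17, 29, 41, ∞}.
(a,b)_11: α=0, u≡8; β=1, v≡5 (mod 11); (8|11)=-1, (5|11)=+1; sign (−1)^0·-1^1·+1^0 = -1.
(a,b)_5: α=3, u≡1; β=0, v≡2 (mod 5); (1|5)=+1, (2|5)=-1; sign (−1)^0·+1^0·-1^3 = -1.
(a,b)_2: α=-6, β=1; u≡1, v≡1 (mod 8); ε(u)ε(v)=0·0, αω(v)=-6·0, βω(u)=1·0; sum ≡ 0  ⇒  +1.
(a,b)_41: α=1, u≡16; β=0, v≡31 (mod 41); (16|41)=+1, (31|41)=+1; sign (−1)^0·+1^0·+1^1 = +1.
(a,b)_7: α=0, u≡2; β=1, v≡3 (mod 7); (2|7)=+1, (3|7)=-1; sign (−1)^0·+1^1·-1^0 = +1.
(a,b)_17: α=1, u≡16; β=1, v≡12 (mod 17); (16|17)=+1, (12|17)=-1; sign (−1)^0·+1^1·-1^1 = -1.
(a,b)_29: α=0, u≡7; β=1, v≡8 (mod 29); (7|29)=+1, (8|29)=-1; sign (−1)^0·+1^1·-1^0 = +1.
(a,b)_13: α=1, u≡3; β=0, v≡2 (mod 13); (3|13)=+1, (2|13)=-1; sign (−1)^0·+1^0·-1^1 = -1.
(a,b)_3: α=-2, u≡2; β=0, v≡1 (mod 3); (2|3)=-1, (1|3)=+1; sign (−1)^0·-1^0·+1^-2 = +1.
(a,b)_∞: sgn(45305)=+, sgn(75922)=+, so +1.
(45305, 75922 / ℚ) ramifies at {5, 11, 13, 17}: a division algebra.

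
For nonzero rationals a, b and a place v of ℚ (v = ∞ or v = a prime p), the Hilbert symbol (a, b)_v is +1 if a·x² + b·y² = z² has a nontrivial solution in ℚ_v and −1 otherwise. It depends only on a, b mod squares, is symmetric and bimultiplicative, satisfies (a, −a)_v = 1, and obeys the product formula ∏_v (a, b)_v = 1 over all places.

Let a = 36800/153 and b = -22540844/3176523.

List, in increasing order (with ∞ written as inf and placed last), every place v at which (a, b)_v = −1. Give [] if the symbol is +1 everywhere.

Mod squares: a ≡ 391, b ≡ -58497. Check v ∈ {∞, 2, 3, 5, 7, 17, 23, 31, 37}.
v=∞: 391 > 0 and -58497 < 0  ⇒  (a,b)_∞ = +1.
v=17: a=17^-1·(≡7), b=17^3·(≡14) mod 17; (7|17)=-1, (14|17)=-1; (−1)^{-1·3·8}·(-1)^3·(-1)^-1 = +1.
v=7: a=7^0·(≡6), b=7^-6·(≡4) mod 7; (6|7)=-1, (4|7)=+1; (−1)^{0·-6·3}·(-1)^-6·(+1)^0 = +1.
v=5: a=5^2·(≡4), b=5^0·(≡2) mod 5; (4|5)=+1, (2|5)=-1; (−1)^{2·0·2}·(+1)^0·(-1)^2 = +1.
v=31: a=31^0·(≡14), b=31^1·(≡7) mod 31; (14|31)=+1, (7|31)=+1; (−1)^{0·1·15}·(+1)^1·(+1)^0 = +1.
v=3: a=3^-2·(≡1), b=3^-3·(≡1) mod 3; (1|3)=+1, (1|3)=+1; (−1)^{-2·-3·1}·(+1)^-3·(+1)^-2 = +1.
v=2: v_2(a)=6, v_2(b)=2; units ≡ 7, 7 (mod 8); ε·ε+αω+βω = 1·1+6·0+2·0 ≡ 1  ⇒  (a,b)_2 = -1.
v=37: a=37^0·(≡34), b=37^1·(≡7) mod 37; (34|37)=+1, (7|37)=+1; (−1)^{0·1·18}·(+1)^1·(+1)^0 = +1.
v=23: a=23^1·(≡7), b=23^0·(≡22) mod 23; (7|23)=-1, (22|23)=-1; (−1)^{1·0·11}·(-1)^0·(-1)^1 = -1.
(391, -58497 / ℚ) ramifies at {2, 23}: a division algebra.

[2, 23]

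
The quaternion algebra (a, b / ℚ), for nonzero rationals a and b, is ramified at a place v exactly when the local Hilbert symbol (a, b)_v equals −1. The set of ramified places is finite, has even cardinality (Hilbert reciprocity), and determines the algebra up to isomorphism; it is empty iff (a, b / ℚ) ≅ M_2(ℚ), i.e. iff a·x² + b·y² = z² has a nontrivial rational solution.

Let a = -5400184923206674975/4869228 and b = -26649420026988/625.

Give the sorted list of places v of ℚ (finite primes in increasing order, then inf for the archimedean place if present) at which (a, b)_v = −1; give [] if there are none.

[3, 23, 29, 31, 37, inf]

Mod squares: a ≡ -63597, b ≡ -18455277027. Check v ∈ {∞, 2, 3, 5, 7, 11, 13, 17, 19, 23, 29, 31, 37, 43}.
v=43: a=43^1·(≡29), b=43^1·(≡4) mod 43; (29|43)=-1, (4|43)=+1; (−1)^{1·1·21}·(-1)^1·(+1)^1 = +1.
v=2: v_2(a)=-2, v_2(b)=2; units ≡ 3, 5 (mod 8); ε·ε+αω+βω = 1·0+-2·1+2·1 ≡ 0  ⇒  (a,b)_2 = +1.
v=3: a=3^-1·(≡2), b=3^1·(≡2) mod 3; (2|3)=-1, (2|3)=-1; (−1)^{-1·1·1}·(-1)^1·(-1)^-1 = -1.
v=7: a=7^-4·(≡5), b=7^0·(≡2) mod 7; (5|7)=-1, (2|7)=+1; (−1)^{-4·0·3}·(-1)^0·(+1)^-4 = +1.
v=31: a=31^2·(≡24), b=31^1·(≡8) mod 31; (24|31)=-1, (8|31)=+1; (−1)^{2·1·15}·(-1)^1·(+1)^2 = -1.
v=29: a=29^1·(≡19), b=29^1·(≡6) mod 29; (19|29)=-1, (6|29)=+1; (−1)^{1·1·14}·(-1)^1·(+1)^1 = -1.
v=11: a=11^4·(≡1), b=11^1·(≡5) mod 11; (1|11)=+1, (5|11)=+1; (−1)^{4·1·5}·(+1)^1·(+1)^4 = +1.
v=37: a=37^2·(≡2), b=37^1·(≡20) mod 37; (2|37)=-1, (20|37)=-1; (−1)^{2·1·18}·(-1)^1·(-1)^2 = -1.
v=23: a=23^2·(≡11), b=23^1·(≡21) mod 23; (11|23)=-1, (21|23)=-1; (−1)^{2·1·11}·(-1)^1·(-1)^2 = -1.
v=13: a=13^-2·(≡4), b=13^0·(≡8) mod 13; (4|13)=+1, (8|13)=-1; (−1)^{-2·0·6}·(+1)^0·(-1)^-2 = +1.
v=∞: -63597 < 0 and -18455277027 < 0  ⇒  (a,b)_∞ = -1.
v=19: a=19^0·(≡18), b=19^2·(≡13) mod 19; (18|19)=-1, (13|19)=-1; (−1)^{0·2·9}·(-1)^2·(-1)^0 = +1.
v=5: a=5^2·(≡2), b=5^-4·(≡2) mod 5; (2|5)=-1, (2|5)=-1; (−1)^{2·-4·2}·(-1)^-4·(-1)^2 = +1.
v=17: a=17^1·(≡2), b=17^1·(≡4) mod 17; (2|17)=+1, (4|17)=+1; (−1)^{1·1·8}·(+1)^1·(+1)^1 = +1.
|Ram(-63597, -18455277027)| = 6, even; anisotropic at {3, 23, 29, 31, 37, ∞}.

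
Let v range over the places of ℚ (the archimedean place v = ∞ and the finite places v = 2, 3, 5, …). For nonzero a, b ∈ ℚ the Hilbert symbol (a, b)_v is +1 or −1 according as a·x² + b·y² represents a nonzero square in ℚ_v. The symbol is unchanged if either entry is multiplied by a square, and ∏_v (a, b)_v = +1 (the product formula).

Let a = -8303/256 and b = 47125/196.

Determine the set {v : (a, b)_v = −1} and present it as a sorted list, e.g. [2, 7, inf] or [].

(a, b) ≡ (-23, 1885) mod (ℚ^×)²; places V = {2, 5, 7, 13, 19, 23, 29, ∞}.
(a,b)_2: α=-8, β=-2; u≡1, v≡5 (mod 8); ε(u)ε(v)=0·0, αω(v)=-8·1, βω(u)=-2·0; sum ≡ 0  ⇒  +1.
(a,b)_∞: sgn(-23)=−, sgn(1885)=+, so +1.
(a,b)_19: α=2, u≡8; β=0, v≡4 (mod 19); (8|19)=-1, (4|19)=+1; sign (−1)^0·-1^0·+1^2 = +1.
(a,b)_13: α=0, u≡12; β=1, v≡11 (mod 13); (12|13)=+1, (11|13)=-1; sign (−1)^0·+1^1·-1^0 = +1.
(a,b)_5: α=0, u≡2; β=3, v≡2 (mod 5); (2|5)=-1, (2|5)=-1; sign (−1)^0·-1^3·-1^0 = -1.
(a,b)_29: α=0, u≡25; β=1, v≡4 (mod 29); (25|29)=+1, (4|29)=+1; sign (−1)^0·+1^1·+1^0 = +1.
(a,b)_7: α=0, u≡5; β=-2, v≡2 (mod 7); (5|7)=-1, (2|7)=+1; sign (−1)^0·-1^-2·+1^0 = +1.
(a,b)_23: α=1, u≡10; β=0, v≡19 (mod 23); (10|23)=-1, (19|23)=-1; sign (−1)^0·-1^0·-1^1 = -1.
Ram(-23, 1885) = {5, 23}; no ℚ_5-point on the conic.

[5, 23]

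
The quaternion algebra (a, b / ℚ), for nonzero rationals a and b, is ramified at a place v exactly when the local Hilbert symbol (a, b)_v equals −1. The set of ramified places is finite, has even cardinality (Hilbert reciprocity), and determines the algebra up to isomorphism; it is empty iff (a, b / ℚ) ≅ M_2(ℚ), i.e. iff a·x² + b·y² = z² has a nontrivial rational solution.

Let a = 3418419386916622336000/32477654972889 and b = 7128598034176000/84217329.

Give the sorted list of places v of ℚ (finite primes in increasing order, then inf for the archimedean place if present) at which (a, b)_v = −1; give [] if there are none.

Mod squares: a ≡ 9291010, b ≡ 310. Check v ∈ {∞, 2, 3, 5, 7, 17, 19, 23, 31, 41, 43}.
v=∞: 9291010 > 0 and 310 > 0  ⇒  (a,b)_∞ = +1.
v=41: a=41^3·(≡35), b=41^2·(≡40) mod 41; (35|41)=-1, (40|41)=+1; (−1)^{3·2·20}·(-1)^2·(+1)^3 = +1.
v=31: a=31^1·(≡1), b=31^1·(≡10) mod 31; (1|31)=+1, (10|31)=+1; (−1)^{1·1·15}·(+1)^1·(+1)^1 = -1.
v=2: v_2(a)=15, v_2(b)=11; units ≡ 1, 3 (mod 8); ε·ε+αω+βω = 0·1+15·1+11·0 ≡ 1  ⇒  (a,b)_2 = -1.
v=43: a=43^3·(≡38), b=43^2·(≡23) mod 43; (38|43)=+1, (23|43)=+1; (−1)^{3·2·21}·(+1)^2·(+1)^3 = +1.
v=7: a=7^-2·(≡2), b=7^-2·(≡1) mod 7; (2|7)=+1, (1|7)=+1; (−1)^{-2·-2·3}·(+1)^-2·(+1)^-2 = +1.
v=23: a=23^-4·(≡10), b=23^-2·(≡5) mod 23; (10|23)=-1, (5|23)=-1; (−1)^{-4·-2·11}·(-1)^-2·(-1)^-4 = +1.
v=3: a=3^-8·(≡1), b=3^-2·(≡1) mod 3; (1|3)=+1, (1|3)=+1; (−1)^{-8·-2·1}·(+1)^-2·(+1)^-8 = +1.
v=5: a=5^3·(≡2), b=5^3·(≡2) mod 5; (2|5)=-1, (2|5)=-1; (−1)^{3·3·2}·(-1)^3·(-1)^3 = +1.
v=17: a=17^3·(≡7), b=17^2·(≡8) mod 17; (7|17)=-1, (8|17)=+1; (−1)^{3·2·8}·(-1)^2·(+1)^3 = +1.
v=19: a=19^-2·(≡10), b=19^-2·(≡4) mod 19; (10|19)=-1, (4|19)=+1; (−1)^{-2·-2·9}·(-1)^-2·(+1)^-2 = +1.
(9291010, 310 / ℚ) ramifies at {2, 31}: a division algebra.

[2, 31]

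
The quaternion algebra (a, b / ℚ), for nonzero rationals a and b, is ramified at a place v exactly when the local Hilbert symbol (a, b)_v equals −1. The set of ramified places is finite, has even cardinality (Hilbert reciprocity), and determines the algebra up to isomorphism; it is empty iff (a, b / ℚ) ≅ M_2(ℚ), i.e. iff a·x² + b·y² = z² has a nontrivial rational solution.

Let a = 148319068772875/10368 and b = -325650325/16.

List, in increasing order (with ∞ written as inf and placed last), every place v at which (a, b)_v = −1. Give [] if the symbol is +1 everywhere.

Mod squares: a ≡ 1430, b ≡ -13. Check v ∈ {∞, 2, 3, 5, 7, 11, 13}.
v=11: a=11^3·(≡9), b=11^2·(≡9) mod 11; (9|11)=+1, (9|11)=+1; (−1)^{3·2·5}·(+1)^2·(+1)^3 = +1.
v=3: a=3^-4·(≡2), b=3^0·(≡2) mod 3; (2|3)=-1, (2|3)=-1; (−1)^{-4·0·1}·(-1)^0·(-1)^-4 = +1.
v=13: a=13^5·(≡5), b=13^3·(≡9) mod 13; (5|13)=-1, (9|13)=+1; (−1)^{5·3·6}·(-1)^3·(+1)^5 = -1.
v=∞: 1430 > 0 and -13 < 0  ⇒  (a,b)_∞ = +1.
v=2: v_2(a)=-7, v_2(b)=-4; units ≡ 3, 3 (mod 8); ε·ε+αω+βω = 1·1+-7·1+-4·1 ≡ 0  ⇒  (a,b)_2 = +1.
v=5: a=5^3·(≡1), b=5^2·(≡2) mod 5; (1|5)=+1, (2|5)=-1; (−1)^{3·2·2}·(+1)^2·(-1)^3 = -1.
v=7: a=7^4·(≡1), b=7^2·(≡4) mod 7; (1|7)=+1, (4|7)=+1; (−1)^{4·2·3}·(+1)^2·(+1)^4 = +1.
(1430, -13 / ℚ) ramifies at {5, 13}: a division algebra.

[5, 13]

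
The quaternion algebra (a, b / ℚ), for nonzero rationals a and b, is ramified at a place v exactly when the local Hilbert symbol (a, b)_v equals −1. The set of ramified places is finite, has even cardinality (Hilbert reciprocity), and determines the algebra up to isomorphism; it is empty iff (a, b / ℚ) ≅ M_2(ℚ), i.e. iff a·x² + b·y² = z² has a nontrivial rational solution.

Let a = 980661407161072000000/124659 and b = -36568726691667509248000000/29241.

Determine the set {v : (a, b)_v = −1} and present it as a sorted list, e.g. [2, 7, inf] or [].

(a, b) ≡ (143773, -46483) mod (ℚ^×)²; places V = {2, 3, 5, 7, 13, 19, 23, 43, 47, ∞}.
(a,b)_5: α=6, u≡2; β=6, v≡3 (mod 5); (2|5)=-1, (3|5)=-1; sign (−1)^0·-1^6·-1^6 = +1.
(a,b)_47: α=1, u≡25; β=1, v≡41 (mod 47); (25|47)=+1, (41|47)=-1; sign (−1)^1·+1^1·-1^1 = +1.
(a,b)_7: α=3, u≡1; β=4, v≡1 (mod 7); (1|7)=+1, (1|7)=+1; sign (−1)^0·+1^4·+1^3 = +1.
(a,b)_23: α=3, u≡1; β=1, v≡8 (mod 23); (1|23)=+1, (8|23)=+1; sign (−1)^1·+1^1·+1^3 = -1.
(a,b)_2: α=10, β=26; u≡5, v≡5 (mod 8); ε(u)ε(v)=0·0, αω(v)=10·1, βω(u)=26·1; sum ≡ 0  ⇒  +1.
(a,b)_13: α=2, u≡2; β=2, v≡8 (mod 13); (2|13)=-1, (8|13)=-1; sign (−1)^0·-1^2·-1^2 = +1.
(a,b)_19: α=-1, u≡16; β=-2, v≡18 (mod 19); (16|19)=+1, (18|19)=-1; sign (−1)^0·+1^-2·-1^-1 = -1.
(a,b)_43: α=2, u≡31; β=3, v≡12 (mod 43); (31|43)=+1, (12|43)=-1; sign (−1)^0·+1^3·-1^2 = +1.
(a,b)_∞: sgn(143773)=+, sgn(-46483)=−, so +1.
(a,b)_3: α=-8, u≡1; β=-4, v≡2 (mod 3); (1|3)=+1, (2|3)=-1; sign (−1)^0·+1^-4·-1^-8 = +1.
(143773, -46483 / ℚ) ramifies at {19, 23}: a division algebra.

[19, 23]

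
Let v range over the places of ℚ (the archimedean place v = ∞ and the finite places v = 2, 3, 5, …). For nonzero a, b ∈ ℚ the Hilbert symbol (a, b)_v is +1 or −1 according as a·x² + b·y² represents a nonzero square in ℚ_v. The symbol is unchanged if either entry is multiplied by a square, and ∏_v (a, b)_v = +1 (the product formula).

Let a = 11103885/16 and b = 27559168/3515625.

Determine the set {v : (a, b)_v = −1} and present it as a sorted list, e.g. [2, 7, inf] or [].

(a, b) ≡ (137085, 13) mod (ℚ^×)²; places V = {2, 3, 5, 7, 13, 19, 37, ∞}.
(a,b)_13: α=1, u≡2; β=3, v≡10 (mod 13); (2|13)=-1, (10|13)=+1; sign (−1)^0·-1^3·+1^1 = -1.
(a,b)_19: α=1, u≡2; β=0, v≡14 (mod 19); (2|19)=-1, (14|19)=-1; sign (−1)^0·-1^0·-1^1 = -1.
(a,b)_37: α=1, u≡23; β=0, v≡15 (mod 37); (23|37)=-1, (15|37)=-1; sign (−1)^0·-1^0·-1^1 = -1.
(a,b)_5: α=1, u≡2; β=-8, v≡2 (mod 5); (2|5)=-1, (2|5)=-1; sign (−1)^0·-1^-8·-1^1 = -1.
(a,b)_2: α=-4, β=8; u≡5, v≡5 (mod 8); ε(u)ε(v)=0·0, αω(v)=-4·1, βω(u)=8·1; sum ≡ 0  ⇒  +1.
(a,b)_∞: sgn(137085)=+, sgn(13)=+, so +1.
(a,b)_3: α=5, u≡2; β=-2, v≡1 (mod 3); (2|3)=-1, (1|3)=+1; sign (−1)^0·-1^-2·+1^5 = +1.
(a,b)_7: α=0, u≡1; β=2, v≡3 (mod 7); (1|7)=+1, (3|7)=-1; sign (−1)^0·+1^2·-1^0 = +1.
(137085, 13 / ℚ) ramifies at {5, 13, 19, 37}: a division algebra.

[5, 13, 19, 37]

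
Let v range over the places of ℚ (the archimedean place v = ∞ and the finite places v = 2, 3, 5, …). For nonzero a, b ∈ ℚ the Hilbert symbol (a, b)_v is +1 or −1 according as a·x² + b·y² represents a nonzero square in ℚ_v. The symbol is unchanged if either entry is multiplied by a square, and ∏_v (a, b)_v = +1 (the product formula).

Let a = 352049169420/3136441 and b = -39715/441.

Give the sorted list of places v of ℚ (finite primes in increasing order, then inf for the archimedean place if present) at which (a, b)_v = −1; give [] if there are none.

[5, 31]

(a, b) ≡ (155, -235) mod (ℚ^×)²; places V = {2, 3, 5, 7, 11, 13, 23, 31, 47, ∞}.
(a,b)_7: α=-2, u≡4; β=-2, v≡5 (mod 7); (4|7)=+1, (5|7)=-1; sign (−1)^0·+1^-2·-1^-2 = +1.
(a,b)_11: α=-2, u≡5; β=0, v≡6 (mod 11); (5|11)=+1, (6|11)=-1; sign (−1)^0·+1^0·-1^-2 = +1.
(a,b)_∞: sgn(155)=+, sgn(-235)=−, so +1.
(a,b)_23: α=-2, u≡14; β=0, v≡13 (mod 23); (14|23)=-1, (13|23)=+1; sign (−1)^0·-1^0·+1^-2 = +1.
(a,b)_47: α=2, u≡4; β=1, v≡34 (mod 47); (4|47)=+1, (34|47)=+1; sign (−1)^0·+1^1·+1^2 = +1.
(a,b)_3: α=2, u≡2; β=-2, v≡2 (mod 3); (2|3)=-1, (2|3)=-1; sign (−1)^0·-1^-2·-1^2 = +1.
(a,b)_5: α=1, u≡4; β=1, v≡2 (mod 5); (4|5)=+1, (2|5)=-1; sign (−1)^0·+1^1·-1^1 = -1.
(a,b)_2: α=2, β=0; u≡3, v≡5 (mod 8); ε(u)ε(v)=1·0, αω(v)=2·1, βω(u)=0·1; sum ≡ 0  ⇒  +1.
(a,b)_13: α=4, u≡4; β=2, v≡1 (mod 13); (4|13)=+1, (1|13)=+1; sign (−1)^0·+1^2·+1^4 = +1.
(a,b)_31: α=1, u≡1; β=0, v≡26 (mod 31); (1|31)=+1, (26|31)=-1; sign (−1)^0·+1^0·-1^1 = -1.
(155, -235 / ℚ) ramifies at {5, 31}: a division algebra.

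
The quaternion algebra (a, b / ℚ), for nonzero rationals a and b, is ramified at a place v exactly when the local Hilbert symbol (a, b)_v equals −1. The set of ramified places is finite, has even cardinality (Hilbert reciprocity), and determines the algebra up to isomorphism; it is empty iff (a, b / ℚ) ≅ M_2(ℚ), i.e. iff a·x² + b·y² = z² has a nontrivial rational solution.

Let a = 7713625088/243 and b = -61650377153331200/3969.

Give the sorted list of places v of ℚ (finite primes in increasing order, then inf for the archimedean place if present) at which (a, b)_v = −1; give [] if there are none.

Mod squares: a ≡ 159, b ≡ -377. Check v ∈ {∞, 2, 3, 5, 7, 13, 29, 53}.
v=29: a=29^2·(≡2), b=29^3·(≡28) mod 29; (2|29)=-1, (28|29)=+1; (−1)^{2·3·14}·(-1)^3·(+1)^2 = -1.
v=3: a=3^-5·(≡2), b=3^-4·(≡1) mod 3; (2|3)=-1, (1|3)=+1; (−1)^{-5·-4·1}·(-1)^-4·(+1)^-5 = +1.
v=5: a=5^0·(≡1), b=5^2·(≡3) mod 5; (1|5)=+1, (3|5)=-1; (−1)^{0·2·2}·(+1)^2·(-1)^0 = +1.
v=53: a=53^1·(≡30), b=53^2·(≡46) mod 53; (30|53)=-1, (46|53)=+1; (−1)^{1·2·26}·(-1)^2·(+1)^1 = +1.
v=∞: 159 > 0 and -377 < 0  ⇒  (a,b)_∞ = +1.
v=13: a=13^2·(≡10), b=13^3·(≡1) mod 13; (10|13)=+1, (1|13)=+1; (−1)^{2·3·6}·(+1)^3·(+1)^2 = +1.
v=2: v_2(a)=10, v_2(b)=14; units ≡ 7, 7 (mod 8); ε·ε+αω+βω = 1·1+10·0+14·0 ≡ 1  ⇒  (a,b)_2 = -1.
v=7: a=7^0·(≡3), b=7^-2·(≡1) mod 7; (3|7)=-1, (1|7)=+1; (−1)^{0·-2·3}·(-1)^-2·(+1)^0 = +1.
Ram(159, -377) = {2, 29}; no ℚ_2-point on the conic.

[2, 29]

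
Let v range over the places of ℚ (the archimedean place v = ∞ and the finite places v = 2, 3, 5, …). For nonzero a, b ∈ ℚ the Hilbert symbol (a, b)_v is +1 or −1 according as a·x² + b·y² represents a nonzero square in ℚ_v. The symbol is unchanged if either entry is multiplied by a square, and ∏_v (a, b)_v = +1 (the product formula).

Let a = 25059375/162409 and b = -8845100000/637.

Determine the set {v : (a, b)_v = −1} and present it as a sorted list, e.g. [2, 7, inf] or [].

[11, 43]

Mod squares: a ≡ 55, b ≡ -95030. Check v ∈ {∞, 2, 3, 5, 7, 11, 13, 17, 31, 43}.
v=∞: 55 > 0 and -95030 < 0  ⇒  (a,b)_∞ = +1.
v=5: a=5^5·(≡1), b=5^5·(≡4) mod 5; (1|5)=+1, (4|5)=+1; (−1)^{5·5·2}·(+1)^5·(+1)^5 = +1.
v=2: v_2(a)=0, v_2(b)=5; units ≡ 7, 5 (mod 8); ε·ε+αω+βω = 1·0+0·1+5·0 ≡ 0  ⇒  (a,b)_2 = +1.
v=11: a=11^1·(≡5), b=11^2·(≡6) mod 11; (5|11)=+1, (6|11)=-1; (−1)^{1·2·5}·(+1)^2·(-1)^1 = -1.
v=43: a=43^0·(≡18), b=43^1·(≡5) mod 43; (18|43)=-1, (5|43)=-1; (−1)^{0·1·21}·(-1)^1·(-1)^0 = -1.
v=31: a=31^-2·(≡22), b=31^0·(≡1) mod 31; (22|31)=-1, (1|31)=+1; (−1)^{-2·0·15}·(-1)^0·(+1)^-2 = +1.
v=17: a=17^0·(≡4), b=17^1·(≡12) mod 17; (4|17)=+1, (12|17)=-1; (−1)^{0·1·8}·(+1)^1·(-1)^0 = +1.
v=3: a=3^6·(≡1), b=3^0·(≡1) mod 3; (1|3)=+1, (1|3)=+1; (−1)^{6·0·1}·(+1)^0·(+1)^6 = +1.
v=7: a=7^0·(≡6), b=7^-2·(≡2) mod 7; (6|7)=-1, (2|7)=+1; (−1)^{0·-2·3}·(-1)^-2·(+1)^0 = +1.
v=13: a=13^-2·(≡10), b=13^-1·(≡3) mod 13; (10|13)=+1, (3|13)=+1; (−1)^{-2·-1·6}·(+1)^-1·(+1)^-2 = +1.
|Ram(55, -95030)| = 2, even; anisotropic at {11, 43}.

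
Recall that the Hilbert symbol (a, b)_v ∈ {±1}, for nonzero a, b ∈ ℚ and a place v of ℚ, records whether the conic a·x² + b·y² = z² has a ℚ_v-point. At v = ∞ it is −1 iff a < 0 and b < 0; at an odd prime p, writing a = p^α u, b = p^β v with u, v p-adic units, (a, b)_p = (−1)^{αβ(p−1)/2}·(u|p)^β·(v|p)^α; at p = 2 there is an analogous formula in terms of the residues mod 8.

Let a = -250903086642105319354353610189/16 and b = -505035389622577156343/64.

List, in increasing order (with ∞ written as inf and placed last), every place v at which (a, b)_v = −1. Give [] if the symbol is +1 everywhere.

(a, b) ≡ (-176341, -138047) mod (ℚ^×)²; places V = {2, 7, 11, 13, 17, 23, 37, 41, ∞}.
(a,b)_∞: sgn(-176341)=−, sgn(-138047)=−, so -1.
(a,b)_23: α=3, u≡11; β=2, v≡19 (mod 23); (11|23)=-1, (19|23)=-1; sign (−1)^0·-1^2·-1^3 = -1.
(a,b)_13: α=2, u≡1; β=1, v≡6 (mod 13); (1|13)=+1, (6|13)=-1; sign (−1)^0·+1^1·-1^2 = +1.
(a,b)_41: α=5, u≡4; β=3, v≡16 (mod 41); (4|41)=+1, (16|41)=+1; sign (−1)^0·+1^3·+1^5 = +1.
(a,b)_37: α=2, u≡28; β=1, v≡14 (mod 37); (28|37)=+1, (14|37)=-1; sign (−1)^0·+1^1·-1^2 = +1.
(a,b)_2: α=-4, β=-6; u≡3, v≡1 (mod 8); ε(u)ε(v)=1·0, αω(v)=-4·0, βω(u)=-6·1; sum ≡ 0  ⇒  +1.
(a,b)_7: α=6, u≡5; β=7, v≡3 (mod 7); (5|7)=-1, (3|7)=-1; sign (−1)^0·-1^7·-1^6 = -1.
(a,b)_17: α=3, u≡5; β=2, v≡10 (mod 17); (5|17)=-1, (10|17)=-1; sign (−1)^0·-1^2·-1^3 = -1.
(a,b)_11: α=3, u≡2; β=2, v≡3 (mod 11); (2|11)=-1, (3|11)=+1; sign (−1)^0·-1^2·+1^3 = +1.
|Ram(-176341, -138047)| = 4, even; anisotropic at {7, 17, 23, ∞}.

[7, 17, 23, inf]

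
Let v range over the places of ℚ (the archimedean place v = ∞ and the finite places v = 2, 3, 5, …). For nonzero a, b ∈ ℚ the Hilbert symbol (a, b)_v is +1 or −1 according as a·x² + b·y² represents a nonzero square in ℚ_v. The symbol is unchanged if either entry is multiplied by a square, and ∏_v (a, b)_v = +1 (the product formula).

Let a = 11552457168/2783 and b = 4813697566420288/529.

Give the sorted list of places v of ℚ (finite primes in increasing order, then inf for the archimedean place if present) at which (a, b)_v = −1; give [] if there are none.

[13, 41]

(a, b) ≡ (464899, 13) mod (ℚ^×)²; places V = {2, 3, 7, 11, 13, 17, 23, 29, 41, ∞}.
(a,b)_11: α=-2, u≡10; β=0, v≡7 (mod 11); (10|11)=-1, (7|11)=-1; sign (−1)^0·-1^0·-1^-2 = +1.
(a,b)_23: α=-1, u≡17; β=-2, v≡12 (mod 23); (17|23)=-1, (12|23)=+1; sign (−1)^0·-1^-2·+1^-1 = +1.
(a,b)_13: α=0, u≡5; β=1, v≡4 (mod 13); (5|13)=-1, (4|13)=+1; sign (−1)^0·-1^1·+1^0 = -1.
(a,b)_17: α=1, u≡6; β=4, v≡1 (mod 17); (6|17)=-1, (1|17)=+1; sign (−1)^0·-1^4·+1^1 = +1.
(a,b)_3: α=6, u≡1; β=0, v≡1 (mod 3); (1|3)=+1, (1|3)=+1; sign (−1)^0·+1^0·+1^6 = +1.
(a,b)_29: α=1, u≡25; β=2, v≡5 (mod 29); (25|29)=+1, (5|29)=+1; sign (−1)^0·+1^2·+1^1 = +1.
(a,b)_41: α=1, u≡9; β=2, v≡34 (mod 41); (9|41)=+1, (34|41)=-1; sign (−1)^0·+1^2·-1^1 = -1.
(a,b)_∞: sgn(464899)=+, sgn(13)=+, so +1.
(a,b)_2: α=4, β=6; u≡3, v≡5 (mod 8); ε(u)ε(v)=1·0, αω(v)=4·1, βω(u)=6·1; sum ≡ 0  ⇒  +1.
(a,b)_7: α=2, u≡2; β=2, v≡6 (mod 7); (2|7)=+1, (6|7)=-1; sign (−1)^0·+1^2·-1^2 = +1.
|Ram(464899, 13)| = 2, even; anisotropic at {13, 41}.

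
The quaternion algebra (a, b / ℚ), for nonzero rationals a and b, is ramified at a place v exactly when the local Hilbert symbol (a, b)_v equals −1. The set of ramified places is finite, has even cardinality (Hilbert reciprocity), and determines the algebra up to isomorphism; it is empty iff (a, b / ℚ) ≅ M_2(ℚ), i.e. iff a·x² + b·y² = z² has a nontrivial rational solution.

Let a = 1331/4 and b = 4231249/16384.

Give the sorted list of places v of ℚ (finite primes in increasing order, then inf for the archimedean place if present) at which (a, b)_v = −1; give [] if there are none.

Mod squares: a ≡ 11, b ≡ 1. Check v ∈ {∞, 2, 11, 17}.
v=17: a=17^0·(≡14), b=17^2·(≡16) mod 17; (14|17)=-1, (16|17)=+1; (−1)^{0·2·8}·(-1)^2·(+1)^0 = +1.
v=2: v_2(a)=-2, v_2(b)=-14; units ≡ 3, 1 (mod 8); ε·ε+αω+βω = 1·0+-2·0+-14·1 ≡ 0  ⇒  (a,b)_2 = +1.
v=∞: 11 > 0 and 1 > 0  ⇒  (a,b)_∞ = +1.
v=11: a=11^3·(≡3), b=11^4·(≡5) mod 11; (3|11)=+1, (5|11)=+1; (−1)^{3·4·5}·(+1)^4·(+1)^3 = +1.
Ram(a, b) = ∅: the form 11·x² + 1·y² − z² is isotropic over every ℚ_v, so by Hasse–Minkowski it is isotropic over ℚ.

[]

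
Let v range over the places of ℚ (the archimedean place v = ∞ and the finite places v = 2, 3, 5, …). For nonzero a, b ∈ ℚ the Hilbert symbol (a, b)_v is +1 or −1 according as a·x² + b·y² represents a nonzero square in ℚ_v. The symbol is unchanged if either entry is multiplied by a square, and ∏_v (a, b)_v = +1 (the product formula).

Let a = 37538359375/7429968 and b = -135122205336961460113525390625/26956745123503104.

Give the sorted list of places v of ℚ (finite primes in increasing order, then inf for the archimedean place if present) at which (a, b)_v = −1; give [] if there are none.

[5, 11]

Mod squares: a ≡ 715, b ≡ -663. Check v ∈ {∞, 2, 3, 5, 7, 11, 13, 17, 19, 23}.
v=2: v_2(a)=-4, v_2(b)=-10; units ≡ 3, 1 (mod 8); ε·ε+αω+βω = 1·0+-4·0+-10·1 ≡ 0  ⇒  (a,b)_2 = +1.
v=3: a=3^-6·(≡1), b=3^-13·(≡1) mod 3; (1|3)=+1, (1|3)=+1; (−1)^{-6·-13·1}·(+1)^-13·(+1)^-6 = +1.
v=13: a=13^-1·(≡9), b=13^-1·(≡4) mod 13; (9|13)=+1, (4|13)=+1; (−1)^{-1·-1·6}·(+1)^-1·(+1)^-1 = +1.
v=11: a=11^3·(≡7), b=11^6·(≡6) mod 11; (7|11)=-1, (6|11)=-1; (−1)^{3·6·5}·(-1)^6·(-1)^3 = -1.
v=19: a=19^2·(≡3), b=19^6·(≡2) mod 19; (3|19)=-1, (2|19)=-1; (−1)^{2·6·9}·(-1)^6·(-1)^2 = +1.
v=5: a=5^7·(≡2), b=5^20·(≡2) mod 5; (2|5)=-1, (2|5)=-1; (−1)^{7·20·2}·(-1)^20·(-1)^7 = -1.
v=∞: 715 > 0 and -663 < 0  ⇒  (a,b)_∞ = +1.
v=17: a=17^0·(≡4), b=17^1·(≡10) mod 17; (4|17)=+1, (10|17)=-1; (−1)^{0·1·8}·(+1)^1·(-1)^0 = +1.
v=23: a=23^0·(≡6), b=23^-2·(≡6) mod 23; (6|23)=+1, (6|23)=+1; (−1)^{0·-2·11}·(+1)^-2·(+1)^0 = +1.
v=7: a=7^-2·(≡4), b=7^-4·(≡4) mod 7; (4|7)=+1, (4|7)=+1; (−1)^{-2·-4·3}·(+1)^-4·(+1)^-2 = +1.
|Ram(715, -663)| = 2, even; anisotropic at {5, 11}.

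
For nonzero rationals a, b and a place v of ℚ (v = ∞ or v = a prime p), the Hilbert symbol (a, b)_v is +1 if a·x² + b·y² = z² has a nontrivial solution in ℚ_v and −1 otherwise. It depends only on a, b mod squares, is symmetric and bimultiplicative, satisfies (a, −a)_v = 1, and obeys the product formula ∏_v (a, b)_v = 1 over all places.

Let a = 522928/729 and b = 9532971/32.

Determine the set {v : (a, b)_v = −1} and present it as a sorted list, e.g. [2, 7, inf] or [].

[29, 43]

(a, b) ≡ (667, 235382) mod (ℚ^×)²; places V = {2, 3, 7, 17, 23, 29, 43, ∞}.
(a,b)_23: α=1, u≡18; β=1, v≡7 (mod 23); (18|23)=+1, (7|23)=-1; sign (−1)^1·+1^1·-1^1 = +1.
(a,b)_∞: sgn(667)=+, sgn(235382)=+, so +1.
(a,b)_7: α=2, u≡4; β=1, v≡6 (mod 7); (4|7)=+1, (6|7)=-1; sign (−1)^0·+1^1·-1^2 = +1.
(a,b)_17: α=0, u≡13; β=1, v≡8 (mod 17); (13|17)=+1, (8|17)=+1; sign (−1)^0·+1^1·+1^0 = +1.
(a,b)_29: α=1, u≡13; β=0, v≡11 (mod 29); (13|29)=+1, (11|29)=-1; sign (−1)^0·+1^0·-1^1 = -1.
(a,b)_3: α=-6, u≡1; β=4, v≡2 (mod 3); (1|3)=+1, (2|3)=-1; sign (−1)^0·+1^4·-1^-6 = +1.
(a,b)_43: α=0, u≡19; β=1, v≡1 (mod 43); (19|43)=-1, (1|43)=+1; sign (−1)^0·-1^1·+1^0 = -1.
(a,b)_2: α=4, β=-5; u≡3, v≡3 (mod 8); ε(u)ε(v)=1·1, αω(v)=4·1, βω(u)=-5·1; sum ≡ 0  ⇒  +1.
|Ram(667, 235382)| = 2, even; anisotropic at {29, 43}.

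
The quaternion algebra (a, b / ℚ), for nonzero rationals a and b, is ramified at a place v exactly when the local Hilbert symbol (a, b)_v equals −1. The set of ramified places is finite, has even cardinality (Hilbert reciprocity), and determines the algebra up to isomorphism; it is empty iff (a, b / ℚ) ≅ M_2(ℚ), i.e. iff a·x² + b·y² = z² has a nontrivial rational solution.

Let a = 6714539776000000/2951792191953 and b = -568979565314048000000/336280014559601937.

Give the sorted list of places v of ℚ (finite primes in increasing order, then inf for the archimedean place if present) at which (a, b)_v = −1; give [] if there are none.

[3, 11]

Mod squares: a ≡ 12903, b ≡ -25806. Check v ∈ {∞, 2, 3, 5, 7, 11, 17, 19, 23, 37, 53}.
v=3: a=3^-7·(≡2), b=3^-7·(≡2) mod 3; (2|3)=-1, (2|3)=-1; (−1)^{-7·-7·1}·(-1)^-7·(-1)^-7 = -1.
v=19: a=19^-2·(≡8), b=19^0·(≡13) mod 19; (8|19)=-1, (13|19)=-1; (−1)^{-2·0·9}·(-1)^0·(-1)^-2 = +1.
v=17: a=17^1·(≡5), b=17^3·(≡7) mod 17; (5|17)=-1, (7|17)=-1; (−1)^{1·3·8}·(-1)^3·(-1)^1 = +1.
v=53: a=53^-2·(≡7), b=53^-4·(≡23) mod 53; (7|53)=+1, (23|53)=-1; (−1)^{-2·-4·26}·(+1)^-4·(-1)^-2 = +1.
v=∞: 12903 > 0 and -25806 < 0  ⇒  (a,b)_∞ = +1.
v=5: a=5^6·(≡3), b=5^6·(≡4) mod 5; (3|5)=-1, (4|5)=+1; (−1)^{6·6·2}·(-1)^6·(+1)^6 = +1.
v=7: a=7^2·(≡4), b=7^4·(≡5) mod 7; (4|7)=+1, (5|7)=-1; (−1)^{2·4·3}·(+1)^4·(-1)^2 = +1.
v=2: v_2(a)=14, v_2(b)=27; units ≡ 7, 1 (mod 8); ε·ε+αω+βω = 1·0+14·0+27·0 ≡ 0  ⇒  (a,b)_2 = +1.
v=37: a=37^2·(≡7), b=37^0·(≡13) mod 37; (7|37)=+1, (13|37)=-1; (−1)^{2·0·18}·(+1)^0·(-1)^2 = +1.
v=23: a=23^1·(≡2), b=23^1·(≡20) mod 23; (2|23)=+1, (20|23)=-1; (−1)^{1·1·11}·(+1)^1·(-1)^1 = +1.
v=11: a=11^-3·(≡2), b=11^-7·(≡2) mod 11; (2|11)=-1, (2|11)=-1; (−1)^{-3·-7·5}·(-1)^-7·(-1)^-3 = -1.
|Ram(12903, -25806)| = 2, even; anisotropic at {3, 11}.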